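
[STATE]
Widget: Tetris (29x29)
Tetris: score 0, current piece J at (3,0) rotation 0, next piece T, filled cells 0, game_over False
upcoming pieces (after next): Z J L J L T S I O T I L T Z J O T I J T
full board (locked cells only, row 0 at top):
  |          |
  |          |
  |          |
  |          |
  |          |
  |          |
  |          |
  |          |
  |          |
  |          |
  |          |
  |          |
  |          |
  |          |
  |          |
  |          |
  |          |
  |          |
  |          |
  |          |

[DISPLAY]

   █      │Next:             
   ███    │ ▒                
          │▒▒▒               
          │                  
          │                  
          │                  
          │Score:            
          │0                 
          │                  
          │                  
          │                  
          │                  
          │                  
          │                  
          │                  
          │                  
          │                  
          │                  
          │                  
          │                  
          │                  
          │                  
          │                  
          │                  
          │                  
          │                  
          │                  
          │                  
          │                  


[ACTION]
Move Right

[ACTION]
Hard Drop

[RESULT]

    ▒     │Next:             
   ▒▒▒    │▓▓                
          │ ▓▓               
          │                  
          │                  
          │                  
          │Score:            
          │0                 
          │                  
          │                  
          │                  
          │                  
          │                  
          │                  
          │                  
          │                  
          │                  
          │                  
    █     │                  
    ███   │                  
          │                  
          │                  
          │                  
          │                  
          │                  
          │                  
          │                  
          │                  
          │                  


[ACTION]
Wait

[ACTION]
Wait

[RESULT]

          │Next:             
          │▓▓                
    ▒     │ ▓▓               
   ▒▒▒    │                  
          │                  
          │                  
          │Score:            
          │0                 
          │                  
          │                  
          │                  
          │                  
          │                  
          │                  
          │                  
          │                  
          │                  
          │                  
    █     │                  
    ███   │                  
          │                  
          │                  
          │                  
          │                  
          │                  
          │                  
          │                  
          │                  
          │                  


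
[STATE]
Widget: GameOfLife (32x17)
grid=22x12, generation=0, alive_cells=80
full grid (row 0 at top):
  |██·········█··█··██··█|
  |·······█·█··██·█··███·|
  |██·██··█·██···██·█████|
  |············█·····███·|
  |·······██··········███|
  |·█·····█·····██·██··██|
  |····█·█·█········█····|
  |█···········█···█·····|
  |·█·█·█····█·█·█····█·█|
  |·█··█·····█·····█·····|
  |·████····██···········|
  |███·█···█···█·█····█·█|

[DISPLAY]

Gen: 0                          
██·········█··█··██··█          
·······█·█··██·█··███·          
██·██··█·██···██·█████          
············█·····███·          
·······██··········███          
·█·····█·····██·██··██          
····█·█·█········█····          
█···········█···█·····          
·█·█·█····█·█·█····█·█          
·█··█·····█·····█·····          
·████····██···········          
███·█···█···█·█····█·█          
                                
                                
                                
                                


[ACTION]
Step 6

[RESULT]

Gen: 6                          
··············██······          
········████··████····          
······███████·····█···          
·····█···███████··█···          
········█████····█····          
····█···████··█·······          
·····█··█·██·█········          
······█··█···█··█·····          
·········█·····█······          
·········███··█·······          
██·····█·····█········          
██····█·█████·········          
                                
                                
                                
                                


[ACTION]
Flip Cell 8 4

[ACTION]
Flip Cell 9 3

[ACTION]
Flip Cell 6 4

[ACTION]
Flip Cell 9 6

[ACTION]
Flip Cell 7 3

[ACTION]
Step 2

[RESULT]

Gen: 8                          
··············██······          
·············███·█····          
······██······███·█···          
······██·········██···          
·····██·······█·······          
···█·█·██···██········          
···█·█·█·█····█·······          
··█···█···█·█·········          
···██··█······██······          
·██████···█··███······          
█·█···█·····██········          
█·█···███████·········          
                                
                                
                                
                                


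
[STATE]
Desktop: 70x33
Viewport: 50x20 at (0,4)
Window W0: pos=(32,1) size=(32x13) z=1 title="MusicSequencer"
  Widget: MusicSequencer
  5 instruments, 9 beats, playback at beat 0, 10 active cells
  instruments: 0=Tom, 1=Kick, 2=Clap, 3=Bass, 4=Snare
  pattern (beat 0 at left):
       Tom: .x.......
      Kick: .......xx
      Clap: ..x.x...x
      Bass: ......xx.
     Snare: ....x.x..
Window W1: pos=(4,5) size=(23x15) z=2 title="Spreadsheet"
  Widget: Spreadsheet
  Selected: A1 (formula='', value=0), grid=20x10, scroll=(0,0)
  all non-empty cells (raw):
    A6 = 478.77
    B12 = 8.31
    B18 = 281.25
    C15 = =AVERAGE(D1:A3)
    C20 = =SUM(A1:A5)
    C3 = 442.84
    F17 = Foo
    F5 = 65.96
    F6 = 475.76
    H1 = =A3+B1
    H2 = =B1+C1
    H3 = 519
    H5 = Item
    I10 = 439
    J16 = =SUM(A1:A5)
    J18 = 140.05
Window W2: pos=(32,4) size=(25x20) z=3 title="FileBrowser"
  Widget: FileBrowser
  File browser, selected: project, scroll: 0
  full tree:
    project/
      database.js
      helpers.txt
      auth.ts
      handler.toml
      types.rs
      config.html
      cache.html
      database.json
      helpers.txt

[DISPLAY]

                                ┏━━━━━━━━━━━━━━━━━
    ┏━━━━━━━━━━━━━━━━━━━━━┓     ┃ FileBrowser     
    ┃ Spreadsheet         ┃     ┠─────────────────
    ┠─────────────────────┨     ┃> [-] project/   
    ┃A1:                  ┃     ┃    database.js  
    ┃       A       B     ┃     ┃    helpers.txt  
    ┃---------------------┃     ┃    auth.ts      
    ┃  1      [0]       0 ┃     ┃    handler.toml 
    ┃  2        0       0 ┃     ┃    types.rs     
    ┃  3        0       0 ┃     ┃    config.html  
    ┃  4        0       0 ┃     ┃    cache.html   
    ┃  5        0       0 ┃     ┃    database.json
    ┃  6   478.77       0 ┃     ┃    helpers.txt  
    ┃  7        0       0 ┃     ┃                 
    ┃  8        0       0 ┃     ┃                 
    ┗━━━━━━━━━━━━━━━━━━━━━┛     ┃                 
                                ┃                 
                                ┃                 
                                ┃                 
                                ┗━━━━━━━━━━━━━━━━━


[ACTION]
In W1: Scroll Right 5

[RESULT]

                                ┏━━━━━━━━━━━━━━━━━
    ┏━━━━━━━━━━━━━━━━━━━━━┓     ┃ FileBrowser     
    ┃ Spreadsheet         ┃     ┠─────────────────
    ┠─────────────────────┨     ┃> [-] project/   
    ┃A1:                  ┃     ┃    database.js  
    ┃       F       G     ┃     ┃    helpers.txt  
    ┃---------------------┃     ┃    auth.ts      
    ┃  1        0       0 ┃     ┃    handler.toml 
    ┃  2        0       0 ┃     ┃    types.rs     
    ┃  3        0       0 ┃     ┃    config.html  
    ┃  4        0       0 ┃     ┃    cache.html   
    ┃  5    65.96       0I┃     ┃    database.json
    ┃  6   475.76       0 ┃     ┃    helpers.txt  
    ┃  7        0       0 ┃     ┃                 
    ┃  8        0       0 ┃     ┃                 
    ┗━━━━━━━━━━━━━━━━━━━━━┛     ┃                 
                                ┃                 
                                ┃                 
                                ┃                 
                                ┗━━━━━━━━━━━━━━━━━


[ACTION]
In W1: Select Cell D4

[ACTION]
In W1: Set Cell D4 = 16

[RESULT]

                                ┏━━━━━━━━━━━━━━━━━
    ┏━━━━━━━━━━━━━━━━━━━━━┓     ┃ FileBrowser     
    ┃ Spreadsheet         ┃     ┠─────────────────
    ┠─────────────────────┨     ┃> [-] project/   
    ┃D4: 16               ┃     ┃    database.js  
    ┃       F       G     ┃     ┃    helpers.txt  
    ┃---------------------┃     ┃    auth.ts      
    ┃  1        0       0 ┃     ┃    handler.toml 
    ┃  2        0       0 ┃     ┃    types.rs     
    ┃  3        0       0 ┃     ┃    config.html  
    ┃  4        0       0 ┃     ┃    cache.html   
    ┃  5    65.96       0I┃     ┃    database.json
    ┃  6   475.76       0 ┃     ┃    helpers.txt  
    ┃  7        0       0 ┃     ┃                 
    ┃  8        0       0 ┃     ┃                 
    ┗━━━━━━━━━━━━━━━━━━━━━┛     ┃                 
                                ┃                 
                                ┃                 
                                ┃                 
                                ┗━━━━━━━━━━━━━━━━━


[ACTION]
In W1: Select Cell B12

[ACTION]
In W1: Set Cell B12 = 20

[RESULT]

                                ┏━━━━━━━━━━━━━━━━━
    ┏━━━━━━━━━━━━━━━━━━━━━┓     ┃ FileBrowser     
    ┃ Spreadsheet         ┃     ┠─────────────────
    ┠─────────────────────┨     ┃> [-] project/   
    ┃B12: 20              ┃     ┃    database.js  
    ┃       F       G     ┃     ┃    helpers.txt  
    ┃---------------------┃     ┃    auth.ts      
    ┃  1        0       0 ┃     ┃    handler.toml 
    ┃  2        0       0 ┃     ┃    types.rs     
    ┃  3        0       0 ┃     ┃    config.html  
    ┃  4        0       0 ┃     ┃    cache.html   
    ┃  5    65.96       0I┃     ┃    database.json
    ┃  6   475.76       0 ┃     ┃    helpers.txt  
    ┃  7        0       0 ┃     ┃                 
    ┃  8        0       0 ┃     ┃                 
    ┗━━━━━━━━━━━━━━━━━━━━━┛     ┃                 
                                ┃                 
                                ┃                 
                                ┃                 
                                ┗━━━━━━━━━━━━━━━━━


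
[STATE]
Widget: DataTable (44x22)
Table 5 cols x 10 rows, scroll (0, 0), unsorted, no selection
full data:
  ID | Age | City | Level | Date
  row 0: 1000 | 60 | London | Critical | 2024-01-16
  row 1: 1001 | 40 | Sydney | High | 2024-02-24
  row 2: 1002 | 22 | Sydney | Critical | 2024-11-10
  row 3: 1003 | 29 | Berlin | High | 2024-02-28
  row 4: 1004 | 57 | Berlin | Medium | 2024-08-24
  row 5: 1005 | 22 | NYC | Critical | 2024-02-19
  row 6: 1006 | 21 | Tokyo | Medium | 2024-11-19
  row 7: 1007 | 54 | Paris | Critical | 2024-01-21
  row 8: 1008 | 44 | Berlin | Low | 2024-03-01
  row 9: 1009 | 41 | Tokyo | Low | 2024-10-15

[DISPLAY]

ID  │Age│City  │Level   │Date               
────┼───┼──────┼────────┼──────────         
1000│60 │London│Critical│2024-01-16         
1001│40 │Sydney│High    │2024-02-24         
1002│22 │Sydney│Critical│2024-11-10         
1003│29 │Berlin│High    │2024-02-28         
1004│57 │Berlin│Medium  │2024-08-24         
1005│22 │NYC   │Critical│2024-02-19         
1006│21 │Tokyo │Medium  │2024-11-19         
1007│54 │Paris │Critical│2024-01-21         
1008│44 │Berlin│Low     │2024-03-01         
1009│41 │Tokyo │Low     │2024-10-15         
                                            
                                            
                                            
                                            
                                            
                                            
                                            
                                            
                                            
                                            


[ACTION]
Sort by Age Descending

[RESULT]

ID  │Ag▼│City  │Level   │Date               
────┼───┼──────┼────────┼──────────         
1000│60 │London│Critical│2024-01-16         
1004│57 │Berlin│Medium  │2024-08-24         
1007│54 │Paris │Critical│2024-01-21         
1008│44 │Berlin│Low     │2024-03-01         
1009│41 │Tokyo │Low     │2024-10-15         
1001│40 │Sydney│High    │2024-02-24         
1003│29 │Berlin│High    │2024-02-28         
1002│22 │Sydney│Critical│2024-11-10         
1005│22 │NYC   │Critical│2024-02-19         
1006│21 │Tokyo │Medium  │2024-11-19         
                                            
                                            
                                            
                                            
                                            
                                            
                                            
                                            
                                            
                                            


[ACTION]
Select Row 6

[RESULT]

ID  │Ag▼│City  │Level   │Date               
────┼───┼──────┼────────┼──────────         
1000│60 │London│Critical│2024-01-16         
1004│57 │Berlin│Medium  │2024-08-24         
1007│54 │Paris │Critical│2024-01-21         
1008│44 │Berlin│Low     │2024-03-01         
1009│41 │Tokyo │Low     │2024-10-15         
1001│40 │Sydney│High    │2024-02-24         
>003│29 │Berlin│High    │2024-02-28         
1002│22 │Sydney│Critical│2024-11-10         
1005│22 │NYC   │Critical│2024-02-19         
1006│21 │Tokyo │Medium  │2024-11-19         
                                            
                                            
                                            
                                            
                                            
                                            
                                            
                                            
                                            
                                            


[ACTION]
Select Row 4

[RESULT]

ID  │Ag▼│City  │Level   │Date               
────┼───┼──────┼────────┼──────────         
1000│60 │London│Critical│2024-01-16         
1004│57 │Berlin│Medium  │2024-08-24         
1007│54 │Paris │Critical│2024-01-21         
1008│44 │Berlin│Low     │2024-03-01         
>009│41 │Tokyo │Low     │2024-10-15         
1001│40 │Sydney│High    │2024-02-24         
1003│29 │Berlin│High    │2024-02-28         
1002│22 │Sydney│Critical│2024-11-10         
1005│22 │NYC   │Critical│2024-02-19         
1006│21 │Tokyo │Medium  │2024-11-19         
                                            
                                            
                                            
                                            
                                            
                                            
                                            
                                            
                                            
                                            


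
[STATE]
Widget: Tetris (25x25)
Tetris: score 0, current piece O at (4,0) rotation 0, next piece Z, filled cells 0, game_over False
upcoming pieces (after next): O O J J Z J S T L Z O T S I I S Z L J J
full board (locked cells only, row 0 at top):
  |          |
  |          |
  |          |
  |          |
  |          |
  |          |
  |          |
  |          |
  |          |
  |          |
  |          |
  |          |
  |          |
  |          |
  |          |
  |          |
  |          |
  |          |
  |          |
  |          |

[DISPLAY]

    ▓▓    │Next:         
    ▓▓    │▓▓            
          │ ▓▓           
          │              
          │              
          │              
          │Score:        
          │0             
          │              
          │              
          │              
          │              
          │              
          │              
          │              
          │              
          │              
          │              
          │              
          │              
          │              
          │              
          │              
          │              
          │              


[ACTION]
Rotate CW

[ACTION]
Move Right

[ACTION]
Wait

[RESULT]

          │Next:         
     ▓▓   │▓▓            
     ▓▓   │ ▓▓           
          │              
          │              
          │              
          │Score:        
          │0             
          │              
          │              
          │              
          │              
          │              
          │              
          │              
          │              
          │              
          │              
          │              
          │              
          │              
          │              
          │              
          │              
          │              


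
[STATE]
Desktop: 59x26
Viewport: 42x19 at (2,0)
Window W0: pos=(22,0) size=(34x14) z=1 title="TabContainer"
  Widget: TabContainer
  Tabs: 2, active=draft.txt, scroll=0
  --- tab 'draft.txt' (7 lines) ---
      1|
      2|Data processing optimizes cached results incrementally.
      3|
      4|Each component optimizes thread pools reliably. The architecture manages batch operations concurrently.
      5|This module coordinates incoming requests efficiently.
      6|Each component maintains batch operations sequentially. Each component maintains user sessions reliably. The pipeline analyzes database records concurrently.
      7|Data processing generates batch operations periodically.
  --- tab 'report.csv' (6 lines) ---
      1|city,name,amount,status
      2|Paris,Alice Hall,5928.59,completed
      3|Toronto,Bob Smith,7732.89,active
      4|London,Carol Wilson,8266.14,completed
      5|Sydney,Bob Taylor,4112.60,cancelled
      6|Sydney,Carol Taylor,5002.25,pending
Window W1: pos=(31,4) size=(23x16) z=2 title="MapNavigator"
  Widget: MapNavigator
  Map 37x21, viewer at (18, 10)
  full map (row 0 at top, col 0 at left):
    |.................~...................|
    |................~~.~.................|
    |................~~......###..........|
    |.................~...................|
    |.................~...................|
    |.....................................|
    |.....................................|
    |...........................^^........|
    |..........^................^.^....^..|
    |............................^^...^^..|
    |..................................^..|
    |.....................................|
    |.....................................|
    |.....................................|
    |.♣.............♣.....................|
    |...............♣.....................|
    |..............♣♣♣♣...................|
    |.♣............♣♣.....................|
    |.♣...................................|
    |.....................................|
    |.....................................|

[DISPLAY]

                    ┏━━━━━━━━━━━━━━━━━━━━━
                    ┃ TabContainer        
                    ┠─────────────────────
                    ┃[draft.txt]│ report.c
                    ┃────────┏━━━━━━━━━━━━
                    ┃        ┃ MapNavigato
                    ┃Data pro┠────────────
                    ┃        ┃.........~..
                    ┃Each com┃............
                    ┃This mod┃............
                    ┃Each com┃............
                    ┃Data pro┃..^.........
                    ┃        ┃............
                    ┗━━━━━━━━┃..........@.
                             ┃............
                             ┃............
                             ┃............
                             ┃.......♣....
                             ┃.......♣....


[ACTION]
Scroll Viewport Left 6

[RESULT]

                      ┏━━━━━━━━━━━━━━━━━━━
                      ┃ TabContainer      
                      ┠───────────────────
                      ┃[draft.txt]│ report
                      ┃────────┏━━━━━━━━━━
                      ┃        ┃ MapNaviga
                      ┃Data pro┠──────────
                      ┃        ┃.........~
                      ┃Each com┃..........
                      ┃This mod┃..........
                      ┃Each com┃..........
                      ┃Data pro┃..^.......
                      ┃        ┃..........
                      ┗━━━━━━━━┃..........
                               ┃..........
                               ┃..........
                               ┃..........
                               ┃.......♣..
                               ┃.......♣..


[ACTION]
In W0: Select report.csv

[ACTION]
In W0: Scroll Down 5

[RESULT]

                      ┏━━━━━━━━━━━━━━━━━━━
                      ┃ TabContainer      
                      ┠───────────────────
                      ┃ draft.txt │[report
                      ┃────────┏━━━━━━━━━━
                      ┃Sydney,C┃ MapNaviga
                      ┃        ┠──────────
                      ┃        ┃.........~
                      ┃        ┃..........
                      ┃        ┃..........
                      ┃        ┃..........
                      ┃        ┃..^.......
                      ┃        ┃..........
                      ┗━━━━━━━━┃..........
                               ┃..........
                               ┃..........
                               ┃..........
                               ┃.......♣..
                               ┃.......♣..


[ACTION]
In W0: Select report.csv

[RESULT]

                      ┏━━━━━━━━━━━━━━━━━━━
                      ┃ TabContainer      
                      ┠───────────────────
                      ┃ draft.txt │[report
                      ┃────────┏━━━━━━━━━━
                      ┃city,nam┃ MapNaviga
                      ┃Paris,Al┠──────────
                      ┃Toronto,┃.........~
                      ┃London,C┃..........
                      ┃Sydney,B┃..........
                      ┃Sydney,C┃..........
                      ┃        ┃..^.......
                      ┃        ┃..........
                      ┗━━━━━━━━┃..........
                               ┃..........
                               ┃..........
                               ┃..........
                               ┃.......♣..
                               ┃.......♣..


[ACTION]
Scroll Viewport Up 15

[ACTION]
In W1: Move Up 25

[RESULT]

                      ┏━━━━━━━━━━━━━━━━━━━
                      ┃ TabContainer      
                      ┠───────────────────
                      ┃ draft.txt │[report
                      ┃────────┏━━━━━━━━━━
                      ┃city,nam┃ MapNaviga
                      ┃Paris,Al┠──────────
                      ┃Toronto,┃          
                      ┃London,C┃          
                      ┃Sydney,B┃          
                      ┃Sydney,C┃          
                      ┃        ┃          
                      ┃        ┃          
                      ┗━━━━━━━━┃.........~
                               ┃........~~
                               ┃........~~
                               ┃.........~
                               ┃.........~
                               ┃..........


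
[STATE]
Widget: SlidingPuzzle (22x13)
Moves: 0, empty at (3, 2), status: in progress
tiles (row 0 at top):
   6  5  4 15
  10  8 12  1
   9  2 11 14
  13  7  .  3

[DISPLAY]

┌────┬────┬────┬────┐ 
│  6 │  5 │  4 │ 15 │ 
├────┼────┼────┼────┤ 
│ 10 │  8 │ 12 │  1 │ 
├────┼────┼────┼────┤ 
│  9 │  2 │ 11 │ 14 │ 
├────┼────┼────┼────┤ 
│ 13 │  7 │    │  3 │ 
└────┴────┴────┴────┘ 
Moves: 0              
                      
                      
                      


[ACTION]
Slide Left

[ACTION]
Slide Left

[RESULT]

┌────┬────┬────┬────┐ 
│  6 │  5 │  4 │ 15 │ 
├────┼────┼────┼────┤ 
│ 10 │  8 │ 12 │  1 │ 
├────┼────┼────┼────┤ 
│  9 │  2 │ 11 │ 14 │ 
├────┼────┼────┼────┤ 
│ 13 │  7 │  3 │    │ 
└────┴────┴────┴────┘ 
Moves: 1              
                      
                      
                      


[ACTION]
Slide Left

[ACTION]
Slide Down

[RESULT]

┌────┬────┬────┬────┐ 
│  6 │  5 │  4 │ 15 │ 
├────┼────┼────┼────┤ 
│ 10 │  8 │ 12 │  1 │ 
├────┼────┼────┼────┤ 
│  9 │  2 │ 11 │    │ 
├────┼────┼────┼────┤ 
│ 13 │  7 │  3 │ 14 │ 
└────┴────┴────┴────┘ 
Moves: 2              
                      
                      
                      


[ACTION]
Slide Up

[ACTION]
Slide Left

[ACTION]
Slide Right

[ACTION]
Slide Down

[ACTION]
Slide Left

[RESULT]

┌────┬────┬────┬────┐ 
│  6 │  5 │  4 │ 15 │ 
├────┼────┼────┼────┤ 
│ 10 │  8 │ 12 │  1 │ 
├────┼────┼────┼────┤ 
│  9 │  2 │ 14 │    │ 
├────┼────┼────┼────┤ 
│ 13 │  7 │ 11 │  3 │ 
└────┴────┴────┴────┘ 
Moves: 6              
                      
                      
                      


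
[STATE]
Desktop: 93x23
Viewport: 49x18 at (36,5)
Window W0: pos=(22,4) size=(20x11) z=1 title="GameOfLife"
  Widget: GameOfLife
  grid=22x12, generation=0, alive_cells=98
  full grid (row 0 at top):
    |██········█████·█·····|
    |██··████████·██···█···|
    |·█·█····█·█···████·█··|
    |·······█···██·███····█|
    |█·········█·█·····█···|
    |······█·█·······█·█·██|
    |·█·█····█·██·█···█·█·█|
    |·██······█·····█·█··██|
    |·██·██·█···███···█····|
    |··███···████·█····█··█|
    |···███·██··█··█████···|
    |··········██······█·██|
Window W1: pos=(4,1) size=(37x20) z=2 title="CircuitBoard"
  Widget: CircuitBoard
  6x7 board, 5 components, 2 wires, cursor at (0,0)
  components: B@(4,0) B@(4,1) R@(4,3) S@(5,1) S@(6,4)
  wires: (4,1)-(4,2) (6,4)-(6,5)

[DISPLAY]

    ┃┃                                           
    ┃┨                                           
    ┃┃                                           
    ┃┃                                           
    ┃┃                                           
    ┃┃                                           
    ┃┃                                           
    ┃┃                                           
    ┃┃                                           
    ┃┛                                           
    ┃                                            
    ┃                                            
    ┃                                            
    ┃                                            
    ┃                                            
━━━━┛                                            
                                                 
                                                 


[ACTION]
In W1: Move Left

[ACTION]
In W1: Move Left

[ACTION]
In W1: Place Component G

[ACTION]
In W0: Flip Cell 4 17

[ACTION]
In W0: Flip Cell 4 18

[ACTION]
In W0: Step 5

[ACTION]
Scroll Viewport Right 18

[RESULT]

                                                 
                                                 
                                                 
                                                 
                                                 
                                                 
                                                 
                                                 
                                                 
                                                 
                                                 
                                                 
                                                 
                                                 
                                                 
                                                 
                                                 
                                                 


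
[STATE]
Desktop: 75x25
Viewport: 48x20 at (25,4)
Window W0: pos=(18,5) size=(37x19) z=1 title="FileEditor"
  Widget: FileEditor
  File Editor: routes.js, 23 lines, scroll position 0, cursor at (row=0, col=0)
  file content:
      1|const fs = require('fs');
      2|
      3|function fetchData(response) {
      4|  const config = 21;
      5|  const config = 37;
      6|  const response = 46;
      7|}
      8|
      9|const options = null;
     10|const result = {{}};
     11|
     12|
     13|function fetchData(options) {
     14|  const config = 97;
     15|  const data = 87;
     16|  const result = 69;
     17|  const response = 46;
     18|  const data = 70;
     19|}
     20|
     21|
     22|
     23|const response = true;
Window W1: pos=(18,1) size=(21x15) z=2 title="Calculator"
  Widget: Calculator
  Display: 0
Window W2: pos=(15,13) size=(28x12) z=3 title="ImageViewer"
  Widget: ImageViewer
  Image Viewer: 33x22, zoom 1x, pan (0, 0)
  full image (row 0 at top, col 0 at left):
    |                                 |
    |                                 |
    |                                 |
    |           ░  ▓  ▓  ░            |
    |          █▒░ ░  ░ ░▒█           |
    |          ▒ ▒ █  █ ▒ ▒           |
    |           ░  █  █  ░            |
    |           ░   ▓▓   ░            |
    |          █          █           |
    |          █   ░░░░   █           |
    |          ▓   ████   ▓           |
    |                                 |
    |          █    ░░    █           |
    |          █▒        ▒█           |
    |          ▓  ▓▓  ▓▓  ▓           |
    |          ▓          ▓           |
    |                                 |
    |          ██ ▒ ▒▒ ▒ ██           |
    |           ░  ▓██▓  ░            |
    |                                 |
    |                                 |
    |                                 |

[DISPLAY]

            0┃                                  
──┬───┬───┐  ┃━━━━━━━━━━━━━━━┓                  
8 │ 9 │ ÷ │  ┃               ┃                  
──┼───┼───┤  ┃───────────────┨                  
5 │ 6 │ × │  ┃fs');         ▲┃                  
──┼───┼───┤  ┃              █┃                  
2 │ 3 │ - │  ┃esponse) {    ░┃                  
──┼───┼───┤  ┃              ░┃                  
. │ = │ + │  ┃              ░┃                  
━━━━━━━━━━━━━━━━━┓          ░┃                  
wer              ┃          ░┃                  
─────────────────┨          ░┃                  
                 ┃          ░┃                  
                 ┃          ░┃                  
                 ┃          ░┃                  
  ░  ▓  ▓  ░     ┃          ░┃                  
 █▒░ ░  ░ ░▒█    ┃ns) {     ░┃                  
 ▒ ▒ █  █ ▒ ▒    ┃          ░┃                  
  ░  █  █  ░     ┃          ▼┃                  
  ░   ▓▓   ░     ┃━━━━━━━━━━━┛                  


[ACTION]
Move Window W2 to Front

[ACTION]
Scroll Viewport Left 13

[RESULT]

      ┃                  0┃                     
      ┃┌───┬───┬───┬───┐  ┃━━━━━━━━━━━━━━━┓     
      ┃│ 7 │ 8 │ 9 │ ÷ │  ┃               ┃     
      ┃├───┼───┼───┼───┤  ┃───────────────┨     
      ┃│ 4 │ 5 │ 6 │ × │  ┃fs');         ▲┃     
      ┃├───┼───┼───┼───┤  ┃              █┃     
      ┃│ 1 │ 2 │ 3 │ - │  ┃esponse) {    ░┃     
      ┃├───┼───┼───┼───┤  ┃              ░┃     
      ┃│ 0 │ . │ = │ + │  ┃              ░┃     
   ┏━━━━━━━━━━━━━━━━━━━━━━━━━━┓          ░┃     
   ┃ ImageViewer              ┃          ░┃     
   ┠──────────────────────────┨          ░┃     
   ┃                          ┃          ░┃     
   ┃                          ┃          ░┃     
   ┃                          ┃          ░┃     
   ┃           ░  ▓  ▓  ░     ┃          ░┃     
   ┃          █▒░ ░  ░ ░▒█    ┃ns) {     ░┃     
   ┃          ▒ ▒ █  █ ▒ ▒    ┃          ░┃     
   ┃           ░  █  █  ░     ┃          ▼┃     
   ┃           ░   ▓▓   ░     ┃━━━━━━━━━━━┛     


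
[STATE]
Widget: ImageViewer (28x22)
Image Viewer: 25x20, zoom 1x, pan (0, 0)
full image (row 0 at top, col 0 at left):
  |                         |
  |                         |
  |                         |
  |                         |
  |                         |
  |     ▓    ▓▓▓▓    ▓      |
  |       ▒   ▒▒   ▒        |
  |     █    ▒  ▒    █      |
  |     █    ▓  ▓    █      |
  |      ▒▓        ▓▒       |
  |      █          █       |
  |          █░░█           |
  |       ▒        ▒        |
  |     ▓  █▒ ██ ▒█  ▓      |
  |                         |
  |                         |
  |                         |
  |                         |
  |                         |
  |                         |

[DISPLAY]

                            
                            
                            
                            
                            
     ▓    ▓▓▓▓    ▓         
       ▒   ▒▒   ▒           
     █    ▒  ▒    █         
     █    ▓  ▓    █         
      ▒▓        ▓▒          
      █          █          
          █░░█              
       ▒        ▒           
     ▓  █▒ ██ ▒█  ▓         
                            
                            
                            
                            
                            
                            
                            
                            


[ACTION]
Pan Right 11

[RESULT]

                            
                            
                            
                            
                            
▓▓▓    ▓                    
▒▒   ▒                      
  ▒    █                    
  ▓    █                    
     ▓▒                     
      █                     
░░█                         
     ▒                      
██ ▒█  ▓                    
                            
                            
                            
                            
                            
                            
                            
                            


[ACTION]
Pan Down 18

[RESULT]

                            
                            
                            
                            
                            
                            
                            
                            
                            
                            
                            
                            
                            
                            
                            
                            
                            
                            
                            
                            
                            
                            


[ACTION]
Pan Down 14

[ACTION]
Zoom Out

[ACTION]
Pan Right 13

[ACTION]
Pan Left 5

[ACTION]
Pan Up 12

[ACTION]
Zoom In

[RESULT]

               ██           
               ██           
 ██░░░░██                   
 ██░░░░██                   
             ▒▒             
             ▒▒             
▒  ████  ▒▒██    ▓▓         
▒  ████  ▒▒██    ▓▓         
                            
                            
                            
                            
                            
                            
                            
                            
                            
                            
                            
                            
                            
                            
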